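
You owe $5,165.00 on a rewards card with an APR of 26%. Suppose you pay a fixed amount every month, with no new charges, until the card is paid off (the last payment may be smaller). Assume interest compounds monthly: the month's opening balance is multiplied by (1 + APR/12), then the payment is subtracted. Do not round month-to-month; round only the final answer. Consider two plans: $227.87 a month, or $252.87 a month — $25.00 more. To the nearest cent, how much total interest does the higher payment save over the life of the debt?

Monthly rate r = 26%/12 = 2.16667% = 0.0216667.
At $227.87/mo: n = ⌈−ln(1 − rB₀/P)/ln(1+r)⌉ = 32 payments (last $117.78); total interest = total paid − $5,165.00 = $2,016.75.
At $252.87/mo: 28 payments (last $67.00); total interest $1,729.49.
Interest saved = $2,016.75 − $1,729.49 = $287.26.

$287.26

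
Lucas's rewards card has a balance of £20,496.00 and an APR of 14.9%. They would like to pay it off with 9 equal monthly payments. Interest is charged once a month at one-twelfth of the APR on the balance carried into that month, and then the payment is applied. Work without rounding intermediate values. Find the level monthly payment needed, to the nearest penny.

Monthly rate r = 14.9%/12 = 1.24167% = 0.0124167.
Level-payment amortization: P = B₀·r / (1 − (1+r)^(−n)) = 20496.00·0.0124167 / (1 − 1.01242^(−9)).
Denominator 1 − (1+r)^(−9) = 0.105116654.
P = 254.492 / 0.105116654 ≈ 2421.04.

£2,421.04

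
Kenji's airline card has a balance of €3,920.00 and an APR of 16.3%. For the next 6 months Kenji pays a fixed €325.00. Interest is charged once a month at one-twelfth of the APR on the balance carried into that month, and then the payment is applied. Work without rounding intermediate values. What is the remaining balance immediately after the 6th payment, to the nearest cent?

Monthly rate r = 16.3%/12 = 1.35833% = 0.0135833.
Each month: B ← B·(1+r) − €325.00.
Month 1: interest €53.25; balance after payment €3,648.25.
Month 2: interest €49.56; balance after payment €3,372.80.
Month 3: interest €45.81; balance after payment €3,093.62.
Month 4: interest €42.02; balance after payment €2,810.64.
Month 5: interest €38.18; balance after payment €2,523.82.
Month 6: interest €34.28; balance after payment €2,233.10.

€2,233.10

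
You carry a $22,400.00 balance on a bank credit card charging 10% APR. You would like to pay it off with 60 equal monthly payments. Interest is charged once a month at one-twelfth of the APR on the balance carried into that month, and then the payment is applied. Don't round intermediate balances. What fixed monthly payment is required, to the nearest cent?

Monthly rate r = 10%/12 = 0.833333% = 0.00833333.
Level-payment amortization: P = B₀·r / (1 − (1+r)^(−n)) = 22400.00·0.00833333 / (1 − 1.00833^(−60)).
Denominator 1 − (1+r)^(−60) = 0.392211409.
P = 186.667 / 0.392211409 ≈ 475.93.

$475.93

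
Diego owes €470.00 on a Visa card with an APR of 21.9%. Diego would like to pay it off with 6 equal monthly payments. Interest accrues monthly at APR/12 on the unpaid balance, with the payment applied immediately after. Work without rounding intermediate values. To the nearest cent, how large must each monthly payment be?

Monthly rate r = 21.9%/12 = 1.825% = 0.01825.
Level-payment amortization: P = B₀·r / (1 − (1+r)^(−n)) = 470.00·0.01825 / (1 − 1.01825^(−6)).
Denominator 1 − (1+r)^(−6) = 0.102832594.
P = 8.5775 / 0.102832594 ≈ 83.41.

€83.41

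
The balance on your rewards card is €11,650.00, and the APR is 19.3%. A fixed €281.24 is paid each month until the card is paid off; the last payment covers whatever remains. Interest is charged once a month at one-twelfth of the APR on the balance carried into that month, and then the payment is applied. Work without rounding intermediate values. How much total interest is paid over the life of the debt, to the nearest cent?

Monthly rate r = 19.3%/12 = 1.60833% = 0.0160833.
Payoff takes n = ⌈−ln(1 − rB₀/P)/ln(1+r)⌉ = ⌈68.774⌉ = 69 payments; the last is €217.93.
Total paid = 68·€281.24 + €217.93 = €19,342.25.
Total interest = total paid − principal = €19,342.25 − €11,650.00 = €7,692.25.

€7,692.25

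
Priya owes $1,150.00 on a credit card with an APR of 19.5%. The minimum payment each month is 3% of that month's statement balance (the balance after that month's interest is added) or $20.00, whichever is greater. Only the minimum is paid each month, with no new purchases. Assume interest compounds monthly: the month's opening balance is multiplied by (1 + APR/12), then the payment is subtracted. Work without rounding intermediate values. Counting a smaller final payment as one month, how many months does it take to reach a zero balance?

87 months

Monthly rate r = 19.5%/12 = 1.625% = 0.01625.
While 3% of the post-interest balance exceeds $20.00, each month B ← (B·(1+r))·(1 − 0.03), i.e. B shrinks by the factor (1+r)·0.97 = 0.98576.
This holds for months 1–40. Entering month 41 the balance is $648.02; 3% of the post-interest balance is now below $20.00, so the flat $20.00 minimum applies from here.
From month 41 a fixed $20.00 at rate r clears $648.02 in 47 more payments. Total: 40 + 47 = 87 months.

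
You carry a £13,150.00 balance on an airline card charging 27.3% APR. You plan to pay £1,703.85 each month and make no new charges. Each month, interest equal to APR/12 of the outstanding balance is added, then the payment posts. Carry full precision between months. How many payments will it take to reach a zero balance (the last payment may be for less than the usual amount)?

9 payments

Monthly rate r = 27.3%/12 = 2.275% = 0.02275.
Recurrence: B ← B·(1+r) − £1,703.85.
Month 1: interest £299.16; balance after payment £11,745.31.
Month 2: interest £267.21; balance after payment £10,308.67.
Closed form: n = −ln(1 − rB₀/P)/ln(1+r) = −ln(0.82442)/ln(1.02275) ≈ 8.583, so the balance reaches zero during payment 9.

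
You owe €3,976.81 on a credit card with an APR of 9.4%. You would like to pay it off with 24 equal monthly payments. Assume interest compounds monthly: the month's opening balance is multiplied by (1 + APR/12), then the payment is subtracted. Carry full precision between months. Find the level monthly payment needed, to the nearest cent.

Monthly rate r = 9.4%/12 = 0.783333% = 0.00783333.
Level-payment amortization: P = B₀·r / (1 − (1+r)^(−n)) = 3976.81·0.00783333 / (1 − 1.00783^(−24)).
Denominator 1 − (1+r)^(−24) = 0.170778101.
P = 31.1517 / 0.170778101 ≈ 182.41.

€182.41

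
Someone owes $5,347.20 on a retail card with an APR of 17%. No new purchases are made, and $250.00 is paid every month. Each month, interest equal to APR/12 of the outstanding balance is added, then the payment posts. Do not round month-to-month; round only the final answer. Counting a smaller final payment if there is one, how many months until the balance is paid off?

Monthly rate r = 17%/12 = 1.41667% = 0.0141667.
Recurrence: B ← B·(1+r) − $250.00.
Month 1: interest $75.75; balance after payment $5,172.95.
Month 2: interest $73.28; balance after payment $4,996.24.
Closed form: n = −ln(1 − rB₀/P)/ln(1+r) = −ln(0.69699)/ln(1.01417) ≈ 25.661, so the balance reaches zero during payment 26.

26 payments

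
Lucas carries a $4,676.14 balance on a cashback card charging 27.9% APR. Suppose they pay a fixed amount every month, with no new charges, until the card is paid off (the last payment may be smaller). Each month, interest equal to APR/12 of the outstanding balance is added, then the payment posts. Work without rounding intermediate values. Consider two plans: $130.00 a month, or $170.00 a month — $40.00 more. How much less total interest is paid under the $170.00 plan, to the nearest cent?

$2,689.18

Monthly rate r = 27.9%/12 = 2.325% = 0.02325.
At $130.00/mo: n = ⌈−ln(1 − rB₀/P)/ln(1+r)⌉ = 79 payments (last $96.66); total interest = total paid − $4,676.14 = $5,560.52.
At $170.00/mo: 45 payments (last $67.48); total interest $2,871.34.
Interest saved = $5,560.52 − $2,871.34 = $2,689.18.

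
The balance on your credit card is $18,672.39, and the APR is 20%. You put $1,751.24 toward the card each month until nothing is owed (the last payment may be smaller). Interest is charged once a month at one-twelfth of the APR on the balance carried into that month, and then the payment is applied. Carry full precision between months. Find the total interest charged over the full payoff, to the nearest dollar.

Monthly rate r = 20%/12 = 1.66667% = 0.0166667.
Payoff takes n = ⌈−ln(1 − rB₀/P)/ln(1+r)⌉ = ⌈11.837⌉ = 12 payments; the last is $1,467.80.
Total paid = 11·$1,751.24 + $1,467.80 = $20,731.44.
Total interest = total paid − principal = $20,731.44 − $18,672.39 = $2,059.05.

$2,059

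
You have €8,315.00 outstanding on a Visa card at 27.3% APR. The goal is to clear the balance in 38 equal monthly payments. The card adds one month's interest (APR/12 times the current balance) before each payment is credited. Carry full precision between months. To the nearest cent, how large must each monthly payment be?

Monthly rate r = 27.3%/12 = 2.275% = 0.02275.
Level-payment amortization: P = B₀·r / (1 − (1+r)^(−n)) = 8315.00·0.02275 / (1 − 1.02275^(−38)).
Denominator 1 − (1+r)^(−38) = 0.574637255.
P = 189.166 / 0.574637255 ≈ 329.19.

€329.19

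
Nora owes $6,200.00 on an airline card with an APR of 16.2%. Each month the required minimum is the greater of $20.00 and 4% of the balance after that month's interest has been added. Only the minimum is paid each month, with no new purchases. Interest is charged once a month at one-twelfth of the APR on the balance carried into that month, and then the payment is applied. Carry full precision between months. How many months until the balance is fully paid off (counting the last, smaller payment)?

Monthly rate r = 16.2%/12 = 1.35% = 0.0135.
While 4% of the post-interest balance exceeds $20.00, each month B ← (B·(1+r))·(1 − 0.04), i.e. B shrinks by the factor (1+r)·0.96 = 0.97296.
This holds for months 1–93. Entering month 94 the balance is $484.42; 4% of the post-interest balance is now below $20.00, so the flat $20.00 minimum applies from here.
From month 94 a fixed $20.00 at rate r clears $484.42 in 30 more payments. Total: 93 + 30 = 123 months.

123 months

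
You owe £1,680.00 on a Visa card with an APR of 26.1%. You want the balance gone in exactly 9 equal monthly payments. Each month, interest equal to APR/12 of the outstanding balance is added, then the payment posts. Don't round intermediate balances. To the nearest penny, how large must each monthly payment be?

£207.55

Monthly rate r = 26.1%/12 = 2.175% = 0.02175.
Level-payment amortization: P = B₀·r / (1 − (1+r)^(−n)) = 1680.00·0.02175 / (1 − 1.02175^(−9)).
Denominator 1 − (1+r)^(−9) = 0.176055076.
P = 36.54 / 0.176055076 ≈ 207.55.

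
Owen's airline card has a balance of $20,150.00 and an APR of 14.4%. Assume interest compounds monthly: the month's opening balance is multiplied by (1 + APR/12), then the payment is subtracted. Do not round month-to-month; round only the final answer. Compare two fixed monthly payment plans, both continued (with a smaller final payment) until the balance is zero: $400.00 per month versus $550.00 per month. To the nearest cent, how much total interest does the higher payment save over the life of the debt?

Monthly rate r = 14.4%/12 = 1.2% = 0.012.
At $400.00/mo: n = ⌈−ln(1 − rB₀/P)/ln(1+r)⌉ = 78 payments (last $305.73); total interest = total paid − $20,150.00 = $10,955.73.
At $550.00/mo: 49 payments (last $305.03); total interest $6,555.03.
Interest saved = $10,955.73 − $6,555.03 = $4,400.70.

$4,400.70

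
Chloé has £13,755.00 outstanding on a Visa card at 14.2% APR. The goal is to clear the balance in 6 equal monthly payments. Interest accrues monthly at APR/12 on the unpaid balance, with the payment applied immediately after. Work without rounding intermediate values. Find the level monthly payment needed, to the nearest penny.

£2,388.38

Monthly rate r = 14.2%/12 = 1.18333% = 0.0118333.
Level-payment amortization: P = B₀·r / (1 − (1+r)^(−n)) = 13755.00·0.0118333 / (1 − 1.01183^(−6)).
Denominator 1 − (1+r)^(−6) = 0.0681497951.
P = 162.767 / 0.0681497951 ≈ 2388.38.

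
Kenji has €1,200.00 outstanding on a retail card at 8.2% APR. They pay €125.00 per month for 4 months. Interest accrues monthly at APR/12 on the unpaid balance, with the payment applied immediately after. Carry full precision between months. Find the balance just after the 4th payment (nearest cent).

€727.99

Monthly rate r = 8.2%/12 = 0.683333% = 0.00683333.
Each month: B ← B·(1+r) − €125.00.
Month 1: interest €8.20; balance after payment €1,083.20.
Month 2: interest €7.40; balance after payment €965.60.
Month 3: interest €6.60; balance after payment €847.20.
Month 4: interest €5.79; balance after payment €727.99.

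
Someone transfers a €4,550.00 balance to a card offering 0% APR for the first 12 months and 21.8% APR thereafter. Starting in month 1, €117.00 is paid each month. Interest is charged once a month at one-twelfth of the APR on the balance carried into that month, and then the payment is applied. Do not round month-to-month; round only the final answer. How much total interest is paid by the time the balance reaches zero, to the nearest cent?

€1,210.73

Promo months 1–12 at r₀ = 0%/12 = 0; months 13+ at r₁ = 21.8%/12 = 0.0181667.
After month 12 (no interest yet): B = €4,550.00 − 12·€117.00 = €3,146.00.
Then at r₁ with €117.00/mo: n₂ = −ln(1 − r₁·B/P)/ln(1+r₁) ≈ 37.24 → 38 more payments.
Total paid = 49·€117.00 + €27.73 = €5,760.73; interest = €5,760.73 − €4,550.00 = €1,210.73.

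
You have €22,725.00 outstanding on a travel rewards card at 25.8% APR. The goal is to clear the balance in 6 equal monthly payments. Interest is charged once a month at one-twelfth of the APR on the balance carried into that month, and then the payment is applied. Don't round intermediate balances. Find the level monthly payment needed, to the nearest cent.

€4,077.56

Monthly rate r = 25.8%/12 = 2.15% = 0.0215.
Level-payment amortization: P = B₀·r / (1 − (1+r)^(−n)) = 22725.00·0.0215 / (1 − 1.0215^(−6)).
Denominator 1 − (1+r)^(−6) = 0.11982349.
P = 488.588 / 0.11982349 ≈ 4077.56.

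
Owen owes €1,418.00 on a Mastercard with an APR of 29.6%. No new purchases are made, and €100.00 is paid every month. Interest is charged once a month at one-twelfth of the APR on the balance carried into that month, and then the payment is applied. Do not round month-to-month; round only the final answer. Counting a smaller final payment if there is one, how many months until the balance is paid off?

18 months

Monthly rate r = 29.6%/12 = 2.46667% = 0.0246667.
Recurrence: B ← B·(1+r) − €100.00.
Month 1: interest €34.98; balance after payment €1,352.98.
Month 2: interest €33.37; balance after payment €1,286.35.
Closed form: n = −ln(1 − rB₀/P)/ln(1+r) = −ln(0.65023)/ln(1.02467) ≈ 17.664, so the balance reaches zero during payment 18.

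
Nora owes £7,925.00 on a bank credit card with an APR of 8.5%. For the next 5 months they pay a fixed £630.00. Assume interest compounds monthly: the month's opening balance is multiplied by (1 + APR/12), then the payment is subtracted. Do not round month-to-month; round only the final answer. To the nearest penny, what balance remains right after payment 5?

Monthly rate r = 8.5%/12 = 0.708333% = 0.00708333.
Each month: B ← B·(1+r) − £630.00.
Month 1: interest £56.14; balance after payment £7,351.14.
Month 2: interest £52.07; balance after payment £6,773.21.
Month 3: interest £47.98; balance after payment £6,191.18.
Month 4: interest £43.85; balance after payment £5,605.04.
Month 5: interest £39.70; balance after payment £5,014.74.

£5,014.74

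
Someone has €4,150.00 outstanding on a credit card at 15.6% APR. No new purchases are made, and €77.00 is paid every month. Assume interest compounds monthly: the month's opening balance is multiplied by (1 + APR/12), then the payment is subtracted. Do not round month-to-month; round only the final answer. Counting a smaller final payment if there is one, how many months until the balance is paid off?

Monthly rate r = 15.6%/12 = 1.3% = 0.013.
Recurrence: B ← B·(1+r) − €77.00.
Month 1: interest €53.95; balance after payment €4,126.95.
Month 2: interest €53.65; balance after payment €4,103.60.
Closed form: n = −ln(1 − rB₀/P)/ln(1+r) = −ln(0.29935)/ln(1.013) ≈ 93.382, so the balance reaches zero during payment 94.

94 payments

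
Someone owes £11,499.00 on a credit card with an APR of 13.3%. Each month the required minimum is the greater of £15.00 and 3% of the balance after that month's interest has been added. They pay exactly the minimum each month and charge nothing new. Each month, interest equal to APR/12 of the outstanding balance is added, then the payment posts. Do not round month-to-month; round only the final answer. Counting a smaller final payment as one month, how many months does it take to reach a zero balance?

204 months

Monthly rate r = 13.3%/12 = 1.10833% = 0.0110833.
While 3% of the post-interest balance exceeds £15.00, each month B ← (B·(1+r))·(1 − 0.03), i.e. B shrinks by the factor (1+r)·0.97 = 0.98075.
This holds for months 1–162. Entering month 163 the balance is £493.36; 3% of the post-interest balance is now below £15.00, so the flat £15.00 minimum applies from here.
From month 163 a fixed £15.00 at rate r clears £493.36 in 42 more payments. Total: 162 + 42 = 204 months.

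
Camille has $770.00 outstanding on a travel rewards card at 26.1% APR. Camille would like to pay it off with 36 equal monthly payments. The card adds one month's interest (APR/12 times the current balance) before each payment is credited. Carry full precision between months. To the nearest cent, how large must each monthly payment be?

$31.06

Monthly rate r = 26.1%/12 = 2.175% = 0.02175.
Level-payment amortization: P = B₀·r / (1 − (1+r)^(−n)) = 770.00·0.02175 / (1 − 1.02175^(−36)).
Denominator 1 − (1+r)^(−36) = 0.539114834.
P = 16.7475 / 0.539114834 ≈ 31.06.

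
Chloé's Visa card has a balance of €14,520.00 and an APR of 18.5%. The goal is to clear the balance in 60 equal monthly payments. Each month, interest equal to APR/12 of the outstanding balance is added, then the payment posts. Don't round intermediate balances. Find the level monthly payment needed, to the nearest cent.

€372.67

Monthly rate r = 18.5%/12 = 1.54167% = 0.0154167.
Level-payment amortization: P = B₀·r / (1 − (1+r)^(−n)) = 14520.00·0.0154167 / (1 − 1.01542^(−60)).
Denominator 1 − (1+r)^(−60) = 0.600660057.
P = 223.85 / 0.600660057 ≈ 372.67.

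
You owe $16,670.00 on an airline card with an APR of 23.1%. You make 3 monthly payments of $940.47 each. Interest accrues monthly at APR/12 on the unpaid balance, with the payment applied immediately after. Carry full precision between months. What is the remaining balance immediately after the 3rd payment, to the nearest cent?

$14,775.27

Monthly rate r = 23.1%/12 = 1.925% = 0.01925.
Each month: B ← B·(1+r) − $940.47.
Month 1: interest $320.90; balance after payment $16,050.43.
Month 2: interest $308.97; balance after payment $15,418.93.
Month 3: interest $296.81; balance after payment $14,775.27.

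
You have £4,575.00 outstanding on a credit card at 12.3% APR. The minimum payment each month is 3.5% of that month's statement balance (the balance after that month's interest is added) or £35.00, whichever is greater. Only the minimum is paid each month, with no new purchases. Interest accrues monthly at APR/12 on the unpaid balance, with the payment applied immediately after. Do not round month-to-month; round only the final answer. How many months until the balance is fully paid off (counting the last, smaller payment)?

Monthly rate r = 12.3%/12 = 1.025% = 0.01025.
While 3.5% of the post-interest balance exceeds £35.00, each month B ← (B·(1+r))·(1 − 0.035), i.e. B shrinks by the factor (1+r)·0.965 = 0.97489.
This holds for months 1–61. Entering month 62 the balance is £969.88; 3.5% of the post-interest balance is now below £35.00, so the flat £35.00 minimum applies from here.
From month 62 a fixed £35.00 at rate r clears £969.88 in 33 more payments. Total: 61 + 33 = 94 months.

94 months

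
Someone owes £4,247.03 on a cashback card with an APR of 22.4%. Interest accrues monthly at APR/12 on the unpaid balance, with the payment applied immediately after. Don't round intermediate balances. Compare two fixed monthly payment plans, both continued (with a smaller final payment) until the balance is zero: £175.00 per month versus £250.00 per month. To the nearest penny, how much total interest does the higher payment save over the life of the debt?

Monthly rate r = 22.4%/12 = 1.86667% = 0.0186667.
At £175.00/mo: n = ⌈−ln(1 − rB₀/P)/ln(1+r)⌉ = 33 payments (last £109.29); total interest = total paid − £4,247.03 = £1,462.26.
At £250.00/mo: 21 payments (last £156.43); total interest £909.40.
Interest saved = £1,462.26 − £909.40 = £552.86.

£552.86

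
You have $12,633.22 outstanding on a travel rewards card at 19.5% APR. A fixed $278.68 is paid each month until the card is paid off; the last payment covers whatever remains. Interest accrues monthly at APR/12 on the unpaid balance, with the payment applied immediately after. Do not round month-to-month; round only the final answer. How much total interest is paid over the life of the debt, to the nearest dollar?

Monthly rate r = 19.5%/12 = 1.625% = 0.01625.
Payoff takes n = ⌈−ln(1 − rB₀/P)/ln(1+r)⌉ = ⌈82.775⌉ = 83 payments; the last is $216.23.
Total paid = 82·$278.68 + $216.23 = $23,067.99.
Total interest = total paid − principal = $23,067.99 − $12,633.22 = $10,434.77.

$10,435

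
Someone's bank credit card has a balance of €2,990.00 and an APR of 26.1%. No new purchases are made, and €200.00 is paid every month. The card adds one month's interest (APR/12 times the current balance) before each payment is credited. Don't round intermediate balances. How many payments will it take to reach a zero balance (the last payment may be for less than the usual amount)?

Monthly rate r = 26.1%/12 = 2.175% = 0.02175.
Recurrence: B ← B·(1+r) − €200.00.
Month 1: interest €65.03; balance after payment €2,855.03.
Month 2: interest €62.10; balance after payment €2,717.13.
Closed form: n = −ln(1 − rB₀/P)/ln(1+r) = −ln(0.67484)/ln(1.02175) ≈ 18.278, so the balance reaches zero during payment 19.

19 payments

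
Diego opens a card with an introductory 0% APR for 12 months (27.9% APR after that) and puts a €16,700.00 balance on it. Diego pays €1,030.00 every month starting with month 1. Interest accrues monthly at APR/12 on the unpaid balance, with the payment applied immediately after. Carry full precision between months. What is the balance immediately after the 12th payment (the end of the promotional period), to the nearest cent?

Promo months 1–12 at r₀ = 0%/12 = 0; months 13+ at r₁ = 27.9%/12 = 0.02325.
After month 12 (no interest yet): B = €16,700.00 − 12·€1,030.00 = €4,340.00.

€4,340.00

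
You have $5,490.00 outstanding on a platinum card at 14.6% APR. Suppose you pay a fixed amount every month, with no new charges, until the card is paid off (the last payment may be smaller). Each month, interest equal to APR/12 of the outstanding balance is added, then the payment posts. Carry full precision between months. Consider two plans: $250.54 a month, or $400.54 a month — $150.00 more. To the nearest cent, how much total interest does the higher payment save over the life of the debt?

$381.51

Monthly rate r = 14.6%/12 = 1.21667% = 0.0121667.
At $250.54/mo: n = ⌈−ln(1 − rB₀/P)/ln(1+r)⌉ = 26 payments (last $160.67); total interest = total paid − $5,490.00 = $934.17.
At $400.54/mo: 16 payments (last $34.56); total interest $552.66.
Interest saved = $934.17 − $552.66 = $381.51.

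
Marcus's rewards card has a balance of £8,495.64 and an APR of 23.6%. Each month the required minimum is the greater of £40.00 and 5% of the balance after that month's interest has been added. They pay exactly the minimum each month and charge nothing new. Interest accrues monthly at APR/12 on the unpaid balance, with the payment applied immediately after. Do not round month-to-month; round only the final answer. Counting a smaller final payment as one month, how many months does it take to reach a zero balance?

Monthly rate r = 23.6%/12 = 1.96667% = 0.0196667.
While 5% of the post-interest balance exceeds £40.00, each month B ← (B·(1+r))·(1 − 0.05), i.e. B shrinks by the factor (1+r)·0.95 = 0.96868.
This holds for months 1–75. Entering month 76 the balance is £781.33; 5% of the post-interest balance is now below £40.00, so the flat £40.00 minimum applies from here.
From month 76 a fixed £40.00 at rate r clears £781.33 in 25 more payments. Total: 75 + 25 = 100 months.

100 months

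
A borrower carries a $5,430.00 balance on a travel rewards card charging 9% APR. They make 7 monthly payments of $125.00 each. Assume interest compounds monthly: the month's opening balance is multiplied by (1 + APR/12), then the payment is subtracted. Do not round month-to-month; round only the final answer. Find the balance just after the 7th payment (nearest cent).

Monthly rate r = 9%/12 = 0.75% = 0.0075.
Each month: B ← B·(1+r) − $125.00.
Month 1: interest $40.73; balance after payment $5,345.73.
Month 2: interest $40.09; balance after payment $5,260.82.
Month 3: interest $39.46; balance after payment $5,175.27.
Month 4: interest $38.81; balance after payment $5,089.09.
Month 5: interest $38.17; balance after payment $5,002.26.
Month 6: interest $37.52; balance after payment $4,914.77.
Month 7: interest $36.86; balance after payment $4,826.63.

$4,826.63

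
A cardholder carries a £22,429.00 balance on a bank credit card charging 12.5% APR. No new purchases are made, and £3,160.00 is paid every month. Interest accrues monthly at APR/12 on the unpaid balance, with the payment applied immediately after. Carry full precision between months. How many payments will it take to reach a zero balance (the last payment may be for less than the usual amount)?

Monthly rate r = 12.5%/12 = 1.04167% = 0.0104167.
Recurrence: B ← B·(1+r) − £3,160.00.
Month 1: interest £233.64; balance after payment £19,502.64.
Month 2: interest £203.15; balance after payment £16,545.79.
Closed form: n = −ln(1 − rB₀/P)/ln(1+r) = −ln(0.92606)/ln(1.01042) ≈ 7.412, so the balance reaches zero during payment 8.

8 payments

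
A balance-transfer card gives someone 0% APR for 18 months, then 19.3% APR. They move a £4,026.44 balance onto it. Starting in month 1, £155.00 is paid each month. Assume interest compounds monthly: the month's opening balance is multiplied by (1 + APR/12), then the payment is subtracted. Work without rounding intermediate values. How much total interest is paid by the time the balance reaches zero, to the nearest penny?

£97.74

Promo months 1–18 at r₀ = 0%/12 = 0; months 19+ at r₁ = 19.3%/12 = 0.0160833.
After month 18 (no interest yet): B = £4,026.44 − 18·£155.00 = £1,236.44.
Then at r₁ with £155.00/mo: n₂ = −ln(1 − r₁·B/P)/ln(1+r₁) ≈ 8.61 → 9 more payments.
Total paid = 26·£155.00 + £94.18 = £4,124.18; interest = £4,124.18 − £4,026.44 = £97.74.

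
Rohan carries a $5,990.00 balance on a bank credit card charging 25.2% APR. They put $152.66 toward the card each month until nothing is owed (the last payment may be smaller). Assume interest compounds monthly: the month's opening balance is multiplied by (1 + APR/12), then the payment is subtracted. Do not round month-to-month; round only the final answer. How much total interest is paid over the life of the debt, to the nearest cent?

Monthly rate r = 25.2%/12 = 2.1% = 0.021.
Payoff takes n = ⌈−ln(1 − rB₀/P)/ln(1+r)⌉ = ⌈83.590⌉ = 84 payments; the last is $90.38.
Total paid = 83·$152.66 + $90.38 = $12,761.16.
Total interest = total paid − principal = $12,761.16 − $5,990.00 = $6,771.16.

$6,771.16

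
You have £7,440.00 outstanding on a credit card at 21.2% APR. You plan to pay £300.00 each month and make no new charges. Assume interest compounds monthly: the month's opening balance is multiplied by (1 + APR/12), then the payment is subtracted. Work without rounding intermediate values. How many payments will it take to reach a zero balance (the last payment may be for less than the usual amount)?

Monthly rate r = 21.2%/12 = 1.76667% = 0.0176667.
Recurrence: B ← B·(1+r) − £300.00.
Month 1: interest £131.44; balance after payment £7,271.44.
Month 2: interest £128.46; balance after payment £7,099.90.
Closed form: n = −ln(1 − rB₀/P)/ln(1+r) = −ln(0.56187)/ln(1.01767) ≈ 32.919, so the balance reaches zero during payment 33.

33 payments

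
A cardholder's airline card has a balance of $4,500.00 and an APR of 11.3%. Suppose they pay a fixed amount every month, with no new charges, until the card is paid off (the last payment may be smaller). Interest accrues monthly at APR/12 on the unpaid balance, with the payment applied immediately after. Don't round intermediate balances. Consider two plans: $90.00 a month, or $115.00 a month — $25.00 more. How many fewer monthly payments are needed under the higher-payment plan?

Monthly rate r = 11.3%/12 = 0.941667% = 0.00941667.
At $90.00/mo: n = ⌈−ln(1 − rB₀/P)/ln(1+r)⌉ = 68 payments (last $81.53); total interest = total paid − $4,500.00 = $1,611.53.
At $115.00/mo: 50 payments (last $4.50); total interest $1,139.50.
Payments saved = 68 − 50 = 18.

18 fewer payments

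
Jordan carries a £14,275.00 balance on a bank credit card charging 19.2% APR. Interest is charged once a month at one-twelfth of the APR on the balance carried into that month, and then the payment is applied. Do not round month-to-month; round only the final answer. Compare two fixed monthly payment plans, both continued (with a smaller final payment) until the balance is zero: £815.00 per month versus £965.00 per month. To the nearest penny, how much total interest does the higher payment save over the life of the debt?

£466.03

Monthly rate r = 19.2%/12 = 1.6% = 0.016.
At £815.00/mo: n = ⌈−ln(1 − rB₀/P)/ln(1+r)⌉ = 21 payments (last £585.50); total interest = total paid − £14,275.00 = £2,610.50.
At £965.00/mo: 18 payments (last £14.47); total interest £2,144.47.
Interest saved = £2,610.50 − £2,144.47 = £466.03.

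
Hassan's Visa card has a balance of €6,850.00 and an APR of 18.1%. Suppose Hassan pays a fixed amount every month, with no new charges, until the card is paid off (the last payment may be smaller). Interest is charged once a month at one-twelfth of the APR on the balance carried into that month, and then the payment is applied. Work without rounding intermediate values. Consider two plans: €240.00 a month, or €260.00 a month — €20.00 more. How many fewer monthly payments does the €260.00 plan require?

4 fewer payments

Monthly rate r = 18.1%/12 = 1.50833% = 0.0150833.
At €240.00/mo: n = ⌈−ln(1 − rB₀/P)/ln(1+r)⌉ = 38 payments (last €146.09); total interest = total paid − €6,850.00 = €2,176.09.
At €260.00/mo: 34 payments (last €216.46); total interest €1,946.46.
Payments saved = 38 − 34 = 4.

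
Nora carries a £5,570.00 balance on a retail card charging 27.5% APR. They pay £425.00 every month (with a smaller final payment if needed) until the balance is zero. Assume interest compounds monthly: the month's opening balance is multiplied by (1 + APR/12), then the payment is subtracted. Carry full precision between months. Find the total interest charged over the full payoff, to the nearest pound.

Monthly rate r = 27.5%/12 = 2.29167% = 0.0229167.
Payoff takes n = ⌈−ln(1 − rB₀/P)/ln(1+r)⌉ = ⌈15.763⌉ = 16 payments; the last is £325.27.
Total paid = 15·£425.00 + £325.27 = £6,700.27.
Total interest = total paid − principal = £6,700.27 − £5,570.00 = £1,130.27.

£1,130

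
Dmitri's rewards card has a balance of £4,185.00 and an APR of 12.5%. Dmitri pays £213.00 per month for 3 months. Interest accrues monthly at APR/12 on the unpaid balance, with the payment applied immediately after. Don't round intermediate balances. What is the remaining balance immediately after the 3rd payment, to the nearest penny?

Monthly rate r = 12.5%/12 = 1.04167% = 0.0104167.
Each month: B ← B·(1+r) − £213.00.
Month 1: interest £43.59; balance after payment £4,015.59.
Month 2: interest £41.83; balance after payment £3,844.42.
Month 3: interest £40.05; balance after payment £3,671.47.

£3,671.47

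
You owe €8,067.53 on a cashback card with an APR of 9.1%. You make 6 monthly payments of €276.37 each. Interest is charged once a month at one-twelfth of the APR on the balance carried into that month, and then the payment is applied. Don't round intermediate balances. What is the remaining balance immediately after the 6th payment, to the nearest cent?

€6,751.66

Monthly rate r = 9.1%/12 = 0.758333% = 0.00758333.
Each month: B ← B·(1+r) − €276.37.
Month 1: interest €61.18; balance after payment €7,852.34.
Month 2: interest €59.55; balance after payment €7,635.52.
Month 3: interest €57.90; balance after payment €7,417.05.
Month 4: interest €56.25; balance after payment €7,196.92.
Month 5: interest €54.58; balance after payment €6,975.13.
Month 6: interest €52.89; balance after payment €6,751.66.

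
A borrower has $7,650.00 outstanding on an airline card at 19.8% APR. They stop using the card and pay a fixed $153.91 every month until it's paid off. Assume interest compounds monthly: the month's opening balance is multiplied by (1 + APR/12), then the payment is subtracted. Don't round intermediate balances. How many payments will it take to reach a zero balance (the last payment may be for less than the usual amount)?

Monthly rate r = 19.8%/12 = 1.65% = 0.0165.
Recurrence: B ← B·(1+r) − $153.91.
Month 1: interest $126.23; balance after payment $7,622.32.
Month 2: interest $125.77; balance after payment $7,594.17.
Closed form: n = −ln(1 − rB₀/P)/ln(1+r) = −ln(0.17988)/ln(1.0165) ≈ 104.824, so the balance reaches zero during payment 105.

105 months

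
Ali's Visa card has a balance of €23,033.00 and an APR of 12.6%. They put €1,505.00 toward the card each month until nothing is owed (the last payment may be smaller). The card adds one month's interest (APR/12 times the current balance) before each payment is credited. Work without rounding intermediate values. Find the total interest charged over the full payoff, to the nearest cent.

Monthly rate r = 12.6%/12 = 1.05% = 0.0105.
Payoff takes n = ⌈−ln(1 − rB₀/P)/ln(1+r)⌉ = ⌈16.771⌉ = 17 payments; the last is €1,162.33.
Total paid = 16·€1,505.00 + €1,162.33 = €25,242.33.
Total interest = total paid − principal = €25,242.33 − €23,033.00 = €2,209.33.

€2,209.33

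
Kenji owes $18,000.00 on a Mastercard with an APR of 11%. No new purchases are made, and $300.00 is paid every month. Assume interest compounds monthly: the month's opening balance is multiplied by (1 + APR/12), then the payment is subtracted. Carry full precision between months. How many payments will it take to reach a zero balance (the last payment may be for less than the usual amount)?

88 months

Monthly rate r = 11%/12 = 0.916667% = 0.00916667.
Recurrence: B ← B·(1+r) − $300.00.
Month 1: interest $165.00; balance after payment $17,865.00.
Month 2: interest $163.76; balance after payment $17,728.76.
Closed form: n = −ln(1 − rB₀/P)/ln(1+r) = −ln(0.45)/ln(1.00917) ≈ 87.509, so the balance reaches zero during payment 88.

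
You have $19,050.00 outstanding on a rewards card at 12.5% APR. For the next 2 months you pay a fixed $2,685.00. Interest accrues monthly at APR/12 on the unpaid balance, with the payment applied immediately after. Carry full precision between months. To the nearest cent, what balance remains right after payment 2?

$14,050.97

Monthly rate r = 12.5%/12 = 1.04167% = 0.0104167.
Each month: B ← B·(1+r) − $2,685.00.
Month 1: interest $198.44; balance after payment $16,563.44.
Month 2: interest $172.54; balance after payment $14,050.97.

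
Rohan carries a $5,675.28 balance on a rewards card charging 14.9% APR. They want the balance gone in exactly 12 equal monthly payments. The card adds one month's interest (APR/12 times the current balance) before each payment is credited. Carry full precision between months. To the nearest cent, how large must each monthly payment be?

$511.97

Monthly rate r = 14.9%/12 = 1.24167% = 0.0124167.
Level-payment amortization: P = B₀·r / (1 − (1+r)^(−n)) = 5675.28·0.0124167 / (1 − 1.01242^(−12)).
Denominator 1 − (1+r)^(−12) = 0.137640072.
P = 70.4681 / 0.137640072 ≈ 511.97.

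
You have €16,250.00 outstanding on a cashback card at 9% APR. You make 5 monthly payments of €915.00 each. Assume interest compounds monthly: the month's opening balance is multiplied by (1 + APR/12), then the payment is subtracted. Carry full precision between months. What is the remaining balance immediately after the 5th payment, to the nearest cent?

€12,224.44

Monthly rate r = 9%/12 = 0.75% = 0.0075.
Each month: B ← B·(1+r) − €915.00.
Month 1: interest €121.88; balance after payment €15,456.88.
Month 2: interest €115.93; balance after payment €14,657.80.
Month 3: interest €109.93; balance after payment €13,852.74.
Month 4: interest €103.90; balance after payment €13,041.63.
Month 5: interest €97.81; balance after payment €12,224.44.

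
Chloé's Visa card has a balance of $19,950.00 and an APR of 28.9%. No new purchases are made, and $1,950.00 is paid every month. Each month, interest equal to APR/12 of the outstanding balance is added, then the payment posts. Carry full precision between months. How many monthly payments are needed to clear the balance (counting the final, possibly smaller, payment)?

12 payments

Monthly rate r = 28.9%/12 = 2.40833% = 0.0240833.
Recurrence: B ← B·(1+r) − $1,950.00.
Month 1: interest $480.46; balance after payment $18,480.46.
Month 2: interest $445.07; balance after payment $16,975.53.
Closed form: n = −ln(1 − rB₀/P)/ln(1+r) = −ln(0.75361)/ln(1.02408) ≈ 11.887, so the balance reaches zero during payment 12.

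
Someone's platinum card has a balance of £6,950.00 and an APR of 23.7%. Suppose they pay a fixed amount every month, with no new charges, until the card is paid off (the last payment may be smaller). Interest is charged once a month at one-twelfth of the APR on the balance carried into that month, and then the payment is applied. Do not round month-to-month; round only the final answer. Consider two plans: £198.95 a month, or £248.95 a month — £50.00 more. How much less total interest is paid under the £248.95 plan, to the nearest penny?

£1,708.97

Monthly rate r = 23.7%/12 = 1.975% = 0.01975.
At £198.95/mo: n = ⌈−ln(1 − rB₀/P)/ln(1+r)⌉ = 60 payments (last £173.96); total interest = total paid − £6,950.00 = £4,962.01.
At £248.95/mo: 41 payments (last £245.04); total interest £3,253.04.
Interest saved = £4,962.01 − £3,253.04 = £1,708.97.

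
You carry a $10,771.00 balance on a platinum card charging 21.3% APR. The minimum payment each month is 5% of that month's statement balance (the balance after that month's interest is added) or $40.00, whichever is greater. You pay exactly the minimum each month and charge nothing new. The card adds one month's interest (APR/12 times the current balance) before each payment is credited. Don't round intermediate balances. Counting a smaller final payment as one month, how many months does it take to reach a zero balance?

103 months

Monthly rate r = 21.3%/12 = 1.775% = 0.01775.
While 5% of the post-interest balance exceeds $40.00, each month B ← (B·(1+r))·(1 − 0.05), i.e. B shrinks by the factor (1+r)·0.95 = 0.96686.
This holds for months 1–78. Entering month 79 the balance is $777.51; 5% of the post-interest balance is now below $40.00, so the flat $40.00 minimum applies from here.
From month 79 a fixed $40.00 at rate r clears $777.51 in 25 more payments. Total: 78 + 25 = 103 months.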